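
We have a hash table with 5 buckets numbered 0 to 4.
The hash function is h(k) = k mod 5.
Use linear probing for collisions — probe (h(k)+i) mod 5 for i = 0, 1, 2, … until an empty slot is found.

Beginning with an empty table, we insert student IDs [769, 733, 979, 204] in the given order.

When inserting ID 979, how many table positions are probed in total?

769 hashes to 4; slot 4 is free => place at 4.
733 hashes to 3; slot 3 is free => place at 3.
979 hashes to 4; 4 taken => place at 0.
204 hashes to 4; 4,0 taken => place at 1.
Table: [979, 204, —, 733, 769]

2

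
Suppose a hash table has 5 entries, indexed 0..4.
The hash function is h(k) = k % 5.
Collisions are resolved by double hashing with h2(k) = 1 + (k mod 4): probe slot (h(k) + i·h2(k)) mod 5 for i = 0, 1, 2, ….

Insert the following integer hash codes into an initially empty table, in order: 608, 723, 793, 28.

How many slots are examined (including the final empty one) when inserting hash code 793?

Insert 608: h=3, slot 3 empty → index 3.
Insert 723: h=3, h2=4, slot 3 occupied → index 2.
Insert 793: h=3, h2=2, slot 3 occupied → index 0.
Insert 28: h=3, h2=1, slot 3 occupied → index 4.
Table: [793, —, 723, 608, 28]

2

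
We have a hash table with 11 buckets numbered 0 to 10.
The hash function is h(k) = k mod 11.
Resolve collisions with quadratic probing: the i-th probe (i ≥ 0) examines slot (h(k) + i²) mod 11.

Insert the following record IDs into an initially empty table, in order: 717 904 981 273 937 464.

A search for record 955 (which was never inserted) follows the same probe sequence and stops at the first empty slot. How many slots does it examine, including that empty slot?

2

Insert 717: h=2, slot 2 empty -> index 2.
Insert 904: h=2, slot 2 occupied -> index 3.
Insert 981: h=2, slots 2,3 occupied -> index 6.
Insert 273: h=9, slot 9 empty -> index 9.
Insert 937: h=2, slots 2,3,6 occupied -> index 0.
Insert 464: h=2, slots 2,3,6,0 occupied -> index 7.
Table: [937, _, 717, 904, _, _, 981, 464, _, 273, _]
Lookup 955: h=9, probe 9,10 → slot 10 empty, not found.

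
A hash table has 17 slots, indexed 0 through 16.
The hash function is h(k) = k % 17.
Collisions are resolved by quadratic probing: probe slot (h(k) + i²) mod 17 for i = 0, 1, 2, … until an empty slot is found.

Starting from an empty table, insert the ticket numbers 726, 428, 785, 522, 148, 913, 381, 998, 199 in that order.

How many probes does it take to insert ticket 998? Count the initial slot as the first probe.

726: h=12 => slot 12
428: h=3 => slot 3
785: h=3, probe 3,4 => slot 4
522: h=12, probe 12,13 => slot 13
148: h=12, probe 12,13,16 => slot 16
913: h=12, probe 12,13,16,4,11 => slot 11
381: h=7 => slot 7
998: h=12, probe 12,13,16,4,11,3,14 => slot 14
199: h=12, probe 12,13,16,4,11,3,14,10 => slot 10
Table: [—, —, —, 428, 785, —, —, 381, —, —, 199, 913, 726, 522, 998, —, 148]

7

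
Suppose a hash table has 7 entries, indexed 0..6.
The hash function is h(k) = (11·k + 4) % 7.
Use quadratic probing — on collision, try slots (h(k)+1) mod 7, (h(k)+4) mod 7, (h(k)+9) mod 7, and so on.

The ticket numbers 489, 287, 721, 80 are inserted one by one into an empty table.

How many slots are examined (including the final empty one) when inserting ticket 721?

489: h=0 => slot 0
287: h=4 => slot 4
721: h=4, probe 4,5 => slot 5
80: h=2 => slot 2
Table: [489, —, 80, —, 287, 721, —]

2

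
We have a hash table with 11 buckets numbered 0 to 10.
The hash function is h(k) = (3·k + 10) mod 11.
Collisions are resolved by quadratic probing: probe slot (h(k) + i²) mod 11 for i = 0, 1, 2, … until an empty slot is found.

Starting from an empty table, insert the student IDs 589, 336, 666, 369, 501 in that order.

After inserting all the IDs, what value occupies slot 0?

Insert 589: h=6, slot 6 empty => index 6.
Insert 336: h=6, slot 6 occupied => index 7.
Insert 666: h=6, slots 6,7 occupied => index 10.
Insert 369: h=6, slots 6,7,10 occupied => index 4.
Insert 501: h=6, slots 6,7,10,4 occupied => index 0.
Table: [501, ∅, ∅, ∅, 369, ∅, 589, 336, ∅, ∅, 666]

501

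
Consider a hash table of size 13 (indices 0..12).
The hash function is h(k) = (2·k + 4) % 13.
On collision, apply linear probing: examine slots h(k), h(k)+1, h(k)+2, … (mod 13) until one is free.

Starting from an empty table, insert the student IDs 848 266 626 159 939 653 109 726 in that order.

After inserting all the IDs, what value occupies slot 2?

726

848: h=10 -> slot 10
266: h=3 -> slot 3
626: h=8 -> slot 8
159: h=10, probe 10,11 -> slot 11
939: h=10, probe 10,11,12 -> slot 12
653: h=10, probe 10,11,12,0 -> slot 0
109: h=1 -> slot 1
726: h=0, probe 0,1,2 -> slot 2
Table: [653, 109, 726, 266, —, —, —, —, 626, —, 848, 159, 939]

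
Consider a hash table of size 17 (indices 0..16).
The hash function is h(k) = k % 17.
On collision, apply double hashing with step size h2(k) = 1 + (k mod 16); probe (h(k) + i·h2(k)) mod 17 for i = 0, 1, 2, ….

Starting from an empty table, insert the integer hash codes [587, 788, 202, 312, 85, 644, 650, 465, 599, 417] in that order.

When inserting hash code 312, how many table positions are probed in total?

Insert 587: h=9, slot 9 empty -> index 9.
Insert 788: h=6, slot 6 empty -> index 6.
Insert 202: h=15, slot 15 empty -> index 15.
Insert 312: h=6, h2=9, slots 6,15 occupied -> index 7.
Insert 85: h=0, slot 0 empty -> index 0.
Insert 644: h=15, h2=5, slot 15 occupied -> index 3.
Insert 650: h=4, slot 4 empty -> index 4.
Insert 465: h=6, h2=2, slot 6 occupied -> index 8.
Insert 599: h=4, h2=8, slot 4 occupied -> index 12.
Insert 417: h=9, h2=2, slot 9 occupied -> index 11.
Table: [85, ., ., 644, 650, ., 788, 312, 465, 587, ., 417, 599, ., ., 202, .]

3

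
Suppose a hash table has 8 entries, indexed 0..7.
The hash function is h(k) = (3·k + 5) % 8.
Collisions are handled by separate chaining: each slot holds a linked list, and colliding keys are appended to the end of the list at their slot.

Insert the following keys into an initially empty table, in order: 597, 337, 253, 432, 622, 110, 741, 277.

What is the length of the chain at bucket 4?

597 -> bucket 4
337 -> bucket 0
253 -> bucket 4 (collision)
432 -> bucket 5
622 -> bucket 7
110 -> bucket 7 (collision)
741 -> bucket 4 (collision)
277 -> bucket 4 (collision)
Final buckets:
0: 337
1: -
2: -
3: -
4: 597 -> 253 -> 741 -> 277
5: 432
6: -
7: 622 -> 110

4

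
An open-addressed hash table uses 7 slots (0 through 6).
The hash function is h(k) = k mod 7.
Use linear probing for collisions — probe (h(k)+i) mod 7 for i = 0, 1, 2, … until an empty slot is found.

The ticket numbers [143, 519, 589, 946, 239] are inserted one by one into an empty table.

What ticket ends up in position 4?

143: h=3 => slot 3
519: h=1 => slot 1
589: h=1, probe 1,2 => slot 2
946: h=1, probe 1,2,3,4 => slot 4
239: h=1, probe 1,2,3,4,5 => slot 5
Table: [∅, 519, 589, 143, 946, 239, ∅]

946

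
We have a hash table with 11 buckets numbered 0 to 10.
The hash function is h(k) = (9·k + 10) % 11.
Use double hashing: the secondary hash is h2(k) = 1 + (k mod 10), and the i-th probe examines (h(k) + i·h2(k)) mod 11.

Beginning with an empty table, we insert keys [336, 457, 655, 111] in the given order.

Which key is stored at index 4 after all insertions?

336: h=9 -> slot 9
457: h=9, h2=8, probe 9,6 -> slot 6
655: h=9, h2=6, probe 9,4 -> slot 4
111: h=8 -> slot 8
Table: [∅, ∅, ∅, ∅, 655, ∅, 457, ∅, 111, 336, ∅]

655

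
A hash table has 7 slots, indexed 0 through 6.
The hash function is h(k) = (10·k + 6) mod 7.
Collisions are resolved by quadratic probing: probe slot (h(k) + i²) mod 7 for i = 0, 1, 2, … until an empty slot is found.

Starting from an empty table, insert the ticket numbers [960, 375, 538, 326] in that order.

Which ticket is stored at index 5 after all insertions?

326

960: h=2 → slot 2
375: h=4 → slot 4
538: h=3 → slot 3
326: h=4, probe 4,5 → slot 5
Table: [., ., 960, 538, 375, 326, .]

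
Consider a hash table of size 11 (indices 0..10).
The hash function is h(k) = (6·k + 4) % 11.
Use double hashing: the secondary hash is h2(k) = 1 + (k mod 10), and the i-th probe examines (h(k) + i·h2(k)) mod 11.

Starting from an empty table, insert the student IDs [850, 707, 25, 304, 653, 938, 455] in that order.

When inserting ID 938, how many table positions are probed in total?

2

850 hashes to 0; slot 0 is free → place at 0.
707 hashes to 0, h2=8; 0 taken → place at 8.
25 hashes to 0, h2=6; 0 taken → place at 6.
304 hashes to 2; slot 2 is free → place at 2.
653 hashes to 6, h2=4; 6 taken → place at 10.
938 hashes to 0, h2=9; 0 taken → place at 9.
455 hashes to 6, h2=6; 6 taken → place at 1.
Table: [850, 455, 304, —, —, —, 25, —, 707, 938, 653]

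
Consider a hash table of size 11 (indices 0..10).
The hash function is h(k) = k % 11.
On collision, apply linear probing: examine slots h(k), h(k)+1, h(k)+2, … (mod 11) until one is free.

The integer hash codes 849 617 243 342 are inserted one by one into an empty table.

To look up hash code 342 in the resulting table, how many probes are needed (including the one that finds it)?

4

849 hashes to 2; slot 2 is free => place at 2.
617 hashes to 1; slot 1 is free => place at 1.
243 hashes to 1; 1,2 taken => place at 3.
342 hashes to 1; 1,2,3 taken => place at 4.
Table: [_, 617, 849, 243, 342, _, _, _, _, _, _]
Lookup 342: h=1, probe 1,2,3,4 → found at 4.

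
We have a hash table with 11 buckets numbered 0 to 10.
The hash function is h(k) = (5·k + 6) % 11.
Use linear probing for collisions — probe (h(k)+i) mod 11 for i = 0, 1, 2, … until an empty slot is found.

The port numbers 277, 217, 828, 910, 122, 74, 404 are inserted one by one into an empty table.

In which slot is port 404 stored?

277 hashes to 5; slot 5 is free -> place at 5.
217 hashes to 2; slot 2 is free -> place at 2.
828 hashes to 10; slot 10 is free -> place at 10.
910 hashes to 2; 2 taken -> place at 3.
122 hashes to 0; slot 0 is free -> place at 0.
74 hashes to 2; 2,3 taken -> place at 4.
404 hashes to 2; 2,3,4,5 taken -> place at 6.
Table: [122, ., 217, 910, 74, 277, 404, ., ., ., 828]

6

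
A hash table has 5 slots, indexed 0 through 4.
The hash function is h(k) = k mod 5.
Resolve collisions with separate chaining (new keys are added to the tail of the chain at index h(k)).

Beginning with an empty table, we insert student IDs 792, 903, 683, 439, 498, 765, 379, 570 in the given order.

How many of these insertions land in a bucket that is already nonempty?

Insert 792: h=2, bucket 2 empty → new chain.
Insert 903: h=3, bucket 3 empty → new chain.
Insert 683: h=3, bucket 3 nonempty → append to chain.
Insert 439: h=4, bucket 4 empty → new chain.
Insert 498: h=3, bucket 3 nonempty → append to chain.
Insert 765: h=0, bucket 0 empty → new chain.
Insert 379: h=4, bucket 4 nonempty → append to chain.
Insert 570: h=0, bucket 0 nonempty → append to chain.
Final buckets:
0: 765 -> 570
1: —
2: 792
3: 903 -> 683 -> 498
4: 439 -> 379

4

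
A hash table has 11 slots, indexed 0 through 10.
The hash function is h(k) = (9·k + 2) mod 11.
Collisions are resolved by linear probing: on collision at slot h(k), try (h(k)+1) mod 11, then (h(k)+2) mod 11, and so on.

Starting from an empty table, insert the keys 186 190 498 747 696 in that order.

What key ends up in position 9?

696

186: h=4 -> slot 4
190: h=7 -> slot 7
498: h=7, probe 7,8 -> slot 8
747: h=4, probe 4,5 -> slot 5
696: h=7, probe 7,8,9 -> slot 9
Table: [—, —, —, —, 186, 747, —, 190, 498, 696, —]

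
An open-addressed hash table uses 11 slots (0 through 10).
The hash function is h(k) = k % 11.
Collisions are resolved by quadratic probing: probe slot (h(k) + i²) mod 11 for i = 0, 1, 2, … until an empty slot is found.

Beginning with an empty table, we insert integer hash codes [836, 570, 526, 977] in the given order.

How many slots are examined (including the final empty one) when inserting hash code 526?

2

836 hashes to 0; slot 0 is free → place at 0.
570 hashes to 9; slot 9 is free → place at 9.
526 hashes to 9; 9 taken → place at 10.
977 hashes to 9; 9,10 taken → place at 2.
Table: [836, -, 977, -, -, -, -, -, -, 570, 526]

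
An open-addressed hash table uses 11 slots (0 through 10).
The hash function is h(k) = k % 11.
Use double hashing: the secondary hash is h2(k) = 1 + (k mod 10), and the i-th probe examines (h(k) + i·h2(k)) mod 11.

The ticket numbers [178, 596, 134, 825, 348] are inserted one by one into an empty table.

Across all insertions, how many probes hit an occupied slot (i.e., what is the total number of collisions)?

178 hashes to 2; slot 2 is free -> place at 2.
596 hashes to 2, h2=7; 2 taken -> place at 9.
134 hashes to 2, h2=5; 2 taken -> place at 7.
825 hashes to 0; slot 0 is free -> place at 0.
348 hashes to 7, h2=9; 7 taken -> place at 5.
Table: [825, ., 178, ., ., 348, ., 134, ., 596, .]

3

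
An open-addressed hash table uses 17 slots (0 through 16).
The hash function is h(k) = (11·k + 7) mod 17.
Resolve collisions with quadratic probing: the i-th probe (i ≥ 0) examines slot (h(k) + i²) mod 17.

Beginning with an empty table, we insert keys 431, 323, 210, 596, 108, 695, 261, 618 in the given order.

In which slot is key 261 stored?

14

431 hashes to 5; slot 5 is free → place at 5.
323 hashes to 7; slot 7 is free → place at 7.
210 hashes to 5; 5 taken → place at 6.
596 hashes to 1; slot 1 is free → place at 1.
108 hashes to 5; 5,6 taken → place at 9.
695 hashes to 2; slot 2 is free → place at 2.
261 hashes to 5; 5,6,9 taken → place at 14.
618 hashes to 5; 5,6,9,14 taken → place at 4.
Table: [-, 596, 695, -, 618, 431, 210, 323, -, 108, -, -, -, -, 261, -, -]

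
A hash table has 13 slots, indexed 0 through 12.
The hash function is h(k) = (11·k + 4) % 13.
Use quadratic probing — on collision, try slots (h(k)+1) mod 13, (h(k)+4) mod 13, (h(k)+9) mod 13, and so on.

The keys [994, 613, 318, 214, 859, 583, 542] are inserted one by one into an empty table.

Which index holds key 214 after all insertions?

9

994: h=5 -> slot 5
613: h=0 -> slot 0
318: h=5, probe 5,6 -> slot 6
214: h=5, probe 5,6,9 -> slot 9
859: h=2 -> slot 2
583: h=8 -> slot 8
542: h=12 -> slot 12
Table: [613, _, 859, _, _, 994, 318, _, 583, 214, _, _, 542]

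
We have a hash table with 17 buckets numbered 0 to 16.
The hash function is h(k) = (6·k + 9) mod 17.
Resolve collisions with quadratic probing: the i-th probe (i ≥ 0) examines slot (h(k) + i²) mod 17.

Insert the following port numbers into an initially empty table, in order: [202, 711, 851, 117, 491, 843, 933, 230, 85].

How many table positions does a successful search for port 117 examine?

202: h=14 → slot 14
711: h=8 → slot 8
851: h=15 → slot 15
117: h=14, probe 14,15,1 → slot 1
491: h=14, probe 14,15,1,6 → slot 6
843: h=1, probe 1,2 → slot 2
933: h=14, probe 14,15,1,6,13 → slot 13
230: h=12 → slot 12
85: h=9 → slot 9
Table: [—, 117, 843, —, —, —, 491, —, 711, 85, —, —, 230, 933, 202, 851, —]
Lookup 117: h=14, probe 14,15,1 → found at 1.

3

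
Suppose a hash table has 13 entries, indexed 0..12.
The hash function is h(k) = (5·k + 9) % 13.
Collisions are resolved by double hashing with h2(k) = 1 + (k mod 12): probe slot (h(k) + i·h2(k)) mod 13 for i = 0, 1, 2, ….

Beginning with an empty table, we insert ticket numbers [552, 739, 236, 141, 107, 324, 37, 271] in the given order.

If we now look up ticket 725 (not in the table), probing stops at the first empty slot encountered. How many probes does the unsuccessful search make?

5

Insert 552: h=0, slot 0 empty => index 0.
Insert 739: h=12, slot 12 empty => index 12.
Insert 236: h=6, slot 6 empty => index 6.
Insert 141: h=12, h2=10, slot 12 occupied => index 9.
Insert 107: h=11, slot 11 empty => index 11.
Insert 324: h=4, slot 4 empty => index 4.
Insert 37: h=12, h2=2, slot 12 occupied => index 1.
Insert 271: h=12, h2=8, slot 12 occupied => index 7.
Table: [552, 37, ∅, ∅, 324, ∅, 236, 271, ∅, 141, ∅, 107, 739]
Lookup 725: h=7, h2=6, probe 7,0,6,12,5 → slot 5 empty, not found.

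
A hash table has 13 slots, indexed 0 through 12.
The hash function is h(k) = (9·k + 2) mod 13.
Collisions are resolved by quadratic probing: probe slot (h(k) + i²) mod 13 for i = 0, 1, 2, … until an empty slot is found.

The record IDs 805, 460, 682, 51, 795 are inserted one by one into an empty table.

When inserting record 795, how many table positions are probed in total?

805 hashes to 6; slot 6 is free -> place at 6.
460 hashes to 8; slot 8 is free -> place at 8.
682 hashes to 4; slot 4 is free -> place at 4.
51 hashes to 6; 6 taken -> place at 7.
795 hashes to 7; 7,8 taken -> place at 11.
Table: [—, —, —, —, 682, —, 805, 51, 460, —, —, 795, —]

3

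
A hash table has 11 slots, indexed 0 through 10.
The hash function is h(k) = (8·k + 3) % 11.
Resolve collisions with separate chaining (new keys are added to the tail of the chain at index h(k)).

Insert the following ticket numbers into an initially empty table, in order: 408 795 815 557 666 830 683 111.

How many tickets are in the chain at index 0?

408 -> bucket 0
795 -> bucket 5
815 -> bucket 0 (collision)
557 -> bucket 4
666 -> bucket 7
830 -> bucket 10
683 -> bucket 0 (collision)
111 -> bucket 0 (collision)
Final buckets:
0: 408 -> 815 -> 683 -> 111
1: ∅
2: ∅
3: ∅
4: 557
5: 795
6: ∅
7: 666
8: ∅
9: ∅
10: 830

4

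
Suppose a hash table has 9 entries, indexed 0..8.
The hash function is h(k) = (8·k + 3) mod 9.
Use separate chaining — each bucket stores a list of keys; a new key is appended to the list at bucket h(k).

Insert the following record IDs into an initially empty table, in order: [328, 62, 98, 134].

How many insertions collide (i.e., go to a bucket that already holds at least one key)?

Insert 328: h=8, bucket 8 empty → new chain.
Insert 62: h=4, bucket 4 empty → new chain.
Insert 98: h=4, bucket 4 nonempty → append to chain.
Insert 134: h=4, bucket 4 nonempty → append to chain.
Final buckets:
0: .
1: .
2: .
3: .
4: 62 -> 98 -> 134
5: .
6: .
7: .
8: 328

2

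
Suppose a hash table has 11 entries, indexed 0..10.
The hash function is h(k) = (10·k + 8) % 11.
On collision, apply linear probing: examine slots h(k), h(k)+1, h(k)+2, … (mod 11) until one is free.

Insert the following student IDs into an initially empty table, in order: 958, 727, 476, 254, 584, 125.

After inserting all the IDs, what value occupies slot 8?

958: h=7 -> slot 7
727: h=7, probe 7,8 -> slot 8
476: h=5 -> slot 5
254: h=7, probe 7,8,9 -> slot 9
584: h=7, probe 7,8,9,10 -> slot 10
125: h=4 -> slot 4
Table: [., ., ., ., 125, 476, ., 958, 727, 254, 584]

727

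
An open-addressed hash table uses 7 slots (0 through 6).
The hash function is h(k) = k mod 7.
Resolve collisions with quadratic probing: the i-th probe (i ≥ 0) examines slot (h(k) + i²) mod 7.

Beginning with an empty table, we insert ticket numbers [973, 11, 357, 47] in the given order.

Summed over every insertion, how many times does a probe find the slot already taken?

973: h=0 → slot 0
11: h=4 → slot 4
357: h=0, probe 0,1 → slot 1
47: h=5 → slot 5
Table: [973, 357, —, —, 11, 47, —]

1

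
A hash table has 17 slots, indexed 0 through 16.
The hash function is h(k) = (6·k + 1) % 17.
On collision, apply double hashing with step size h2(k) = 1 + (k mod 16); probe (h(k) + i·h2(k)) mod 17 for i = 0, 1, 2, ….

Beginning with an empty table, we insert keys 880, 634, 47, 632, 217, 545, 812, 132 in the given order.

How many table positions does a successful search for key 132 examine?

2

Insert 880: h=11, slot 11 empty -> index 11.
Insert 634: h=14, slot 14 empty -> index 14.
Insert 47: h=11, h2=16, slot 11 occupied -> index 10.
Insert 632: h=2, slot 2 empty -> index 2.
Insert 217: h=11, h2=10, slot 11 occupied -> index 4.
Insert 545: h=7, slot 7 empty -> index 7.
Insert 812: h=11, h2=13, slots 11,7 occupied -> index 3.
Insert 132: h=11, h2=5, slot 11 occupied -> index 16.
Table: [., ., 632, 812, 217, ., ., 545, ., ., 47, 880, ., ., 634, ., 132]
Lookup 132: h=11, h2=5, probe 11,16 → found at 16.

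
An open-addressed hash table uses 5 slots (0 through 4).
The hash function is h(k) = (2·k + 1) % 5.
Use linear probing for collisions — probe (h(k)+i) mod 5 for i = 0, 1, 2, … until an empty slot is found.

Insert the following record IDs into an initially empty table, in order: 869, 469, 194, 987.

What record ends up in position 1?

194

Insert 869: h=4, slot 4 empty → index 4.
Insert 469: h=4, slot 4 occupied → index 0.
Insert 194: h=4, slots 4,0 occupied → index 1.
Insert 987: h=0, slots 0,1 occupied → index 2.
Table: [469, 194, 987, _, 869]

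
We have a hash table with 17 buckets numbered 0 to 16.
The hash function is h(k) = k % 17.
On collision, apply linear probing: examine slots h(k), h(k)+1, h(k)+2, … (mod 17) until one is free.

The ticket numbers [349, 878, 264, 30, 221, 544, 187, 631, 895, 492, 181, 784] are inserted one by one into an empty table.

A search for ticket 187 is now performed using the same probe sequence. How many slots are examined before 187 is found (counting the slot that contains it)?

349: h=9 → slot 9
878: h=11 → slot 11
264: h=9, probe 9,10 → slot 10
30: h=13 → slot 13
221: h=0 → slot 0
544: h=0, probe 0,1 → slot 1
187: h=0, probe 0,1,2 → slot 2
631: h=2, probe 2,3 → slot 3
895: h=11, probe 11,12 → slot 12
492: h=16 → slot 16
181: h=11, probe 11,12,13,14 → slot 14
784: h=2, probe 2,3,4 → slot 4
Table: [221, 544, 187, 631, 784, _, _, _, _, 349, 264, 878, 895, 30, 181, _, 492]
Lookup 187: h=0, probe 0,1,2 → found at 2.

3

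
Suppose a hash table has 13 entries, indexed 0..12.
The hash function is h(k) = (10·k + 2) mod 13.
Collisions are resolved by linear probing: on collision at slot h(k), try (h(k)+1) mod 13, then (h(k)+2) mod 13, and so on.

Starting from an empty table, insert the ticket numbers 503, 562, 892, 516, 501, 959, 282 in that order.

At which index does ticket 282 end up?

3

Insert 503: h=1, slot 1 empty → index 1.
Insert 562: h=6, slot 6 empty → index 6.
Insert 892: h=4, slot 4 empty → index 4.
Insert 516: h=1, slot 1 occupied → index 2.
Insert 501: h=7, slot 7 empty → index 7.
Insert 959: h=11, slot 11 empty → index 11.
Insert 282: h=1, slots 1,2 occupied → index 3.
Table: [—, 503, 516, 282, 892, —, 562, 501, —, —, —, 959, —]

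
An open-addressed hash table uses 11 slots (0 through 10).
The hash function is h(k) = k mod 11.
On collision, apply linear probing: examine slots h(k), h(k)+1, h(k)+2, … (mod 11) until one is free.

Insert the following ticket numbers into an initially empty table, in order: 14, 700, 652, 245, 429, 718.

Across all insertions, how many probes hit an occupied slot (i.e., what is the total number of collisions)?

6

Insert 14: h=3, slot 3 empty -> index 3.
Insert 700: h=7, slot 7 empty -> index 7.
Insert 652: h=3, slot 3 occupied -> index 4.
Insert 245: h=3, slots 3,4 occupied -> index 5.
Insert 429: h=0, slot 0 empty -> index 0.
Insert 718: h=3, slots 3,4,5 occupied -> index 6.
Table: [429, _, _, 14, 652, 245, 718, 700, _, _, _]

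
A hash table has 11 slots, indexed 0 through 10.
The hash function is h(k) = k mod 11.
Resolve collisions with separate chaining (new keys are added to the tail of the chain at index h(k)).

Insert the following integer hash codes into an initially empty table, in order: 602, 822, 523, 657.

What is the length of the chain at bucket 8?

3

Insert 602: h=8, bucket 8 empty -> new chain.
Insert 822: h=8, bucket 8 nonempty -> append to chain.
Insert 523: h=6, bucket 6 empty -> new chain.
Insert 657: h=8, bucket 8 nonempty -> append to chain.
Final buckets:
0: ∅
1: ∅
2: ∅
3: ∅
4: ∅
5: ∅
6: 523
7: ∅
8: 602 -> 822 -> 657
9: ∅
10: ∅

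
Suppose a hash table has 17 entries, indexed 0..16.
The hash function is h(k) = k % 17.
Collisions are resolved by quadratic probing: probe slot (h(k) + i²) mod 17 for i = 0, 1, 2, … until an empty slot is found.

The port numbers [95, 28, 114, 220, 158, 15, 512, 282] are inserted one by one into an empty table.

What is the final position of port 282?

Insert 95: h=10, slot 10 empty => index 10.
Insert 28: h=11, slot 11 empty => index 11.
Insert 114: h=12, slot 12 empty => index 12.
Insert 220: h=16, slot 16 empty => index 16.
Insert 158: h=5, slot 5 empty => index 5.
Insert 15: h=15, slot 15 empty => index 15.
Insert 512: h=2, slot 2 empty => index 2.
Insert 282: h=10, slots 10,11 occupied => index 14.
Table: [—, —, 512, —, —, 158, —, —, —, —, 95, 28, 114, —, 282, 15, 220]

14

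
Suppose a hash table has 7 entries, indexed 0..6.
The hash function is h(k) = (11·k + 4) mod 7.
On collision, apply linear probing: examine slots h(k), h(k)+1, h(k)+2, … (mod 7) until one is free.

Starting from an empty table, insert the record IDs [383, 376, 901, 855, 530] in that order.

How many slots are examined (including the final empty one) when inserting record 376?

2

383 hashes to 3; slot 3 is free → place at 3.
376 hashes to 3; 3 taken → place at 4.
901 hashes to 3; 3,4 taken → place at 5.
855 hashes to 1; slot 1 is free → place at 1.
530 hashes to 3; 3,4,5 taken → place at 6.
Table: [∅, 855, ∅, 383, 376, 901, 530]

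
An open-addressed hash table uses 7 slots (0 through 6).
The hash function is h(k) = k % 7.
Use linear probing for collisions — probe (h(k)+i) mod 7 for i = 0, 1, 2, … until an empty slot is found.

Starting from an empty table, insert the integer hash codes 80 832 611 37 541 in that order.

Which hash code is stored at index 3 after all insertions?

80

Insert 80: h=3, slot 3 empty → index 3.
Insert 832: h=6, slot 6 empty → index 6.
Insert 611: h=2, slot 2 empty → index 2.
Insert 37: h=2, slots 2,3 occupied → index 4.
Insert 541: h=2, slots 2,3,4 occupied → index 5.
Table: [∅, ∅, 611, 80, 37, 541, 832]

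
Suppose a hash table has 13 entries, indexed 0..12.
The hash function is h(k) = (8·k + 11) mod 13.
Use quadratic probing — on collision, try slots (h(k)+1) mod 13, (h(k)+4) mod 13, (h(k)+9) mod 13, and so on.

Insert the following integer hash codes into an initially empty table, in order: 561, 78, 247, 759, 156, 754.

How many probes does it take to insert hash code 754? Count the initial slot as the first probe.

561 hashes to 1; slot 1 is free -> place at 1.
78 hashes to 11; slot 11 is free -> place at 11.
247 hashes to 11; 11 taken -> place at 12.
759 hashes to 12; 12 taken -> place at 0.
156 hashes to 11; 11,12 taken -> place at 2.
754 hashes to 11; 11,12,2 taken -> place at 7.
Table: [759, 561, 156, -, -, -, -, 754, -, -, -, 78, 247]

4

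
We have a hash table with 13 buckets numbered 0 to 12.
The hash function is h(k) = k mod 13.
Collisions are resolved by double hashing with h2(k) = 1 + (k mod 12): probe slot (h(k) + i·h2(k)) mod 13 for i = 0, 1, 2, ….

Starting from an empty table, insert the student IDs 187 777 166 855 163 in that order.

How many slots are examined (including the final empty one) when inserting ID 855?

187: h=5 -> slot 5
777: h=10 -> slot 10
166: h=10, h2=11, probe 10,8 -> slot 8
855: h=10, h2=4, probe 10,1 -> slot 1
163: h=7 -> slot 7
Table: [_, 855, _, _, _, 187, _, 163, 166, _, 777, _, _]

2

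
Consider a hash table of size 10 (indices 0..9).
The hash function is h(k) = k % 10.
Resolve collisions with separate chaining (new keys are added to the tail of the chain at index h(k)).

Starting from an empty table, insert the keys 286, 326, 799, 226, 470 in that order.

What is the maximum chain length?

3

Insert 286: h=6, bucket 6 empty → new chain.
Insert 326: h=6, bucket 6 nonempty → append to chain.
Insert 799: h=9, bucket 9 empty → new chain.
Insert 226: h=6, bucket 6 nonempty → append to chain.
Insert 470: h=0, bucket 0 empty → new chain.
Final buckets:
0: 470
1: .
2: .
3: .
4: .
5: .
6: 286 -> 326 -> 226
7: .
8: .
9: 799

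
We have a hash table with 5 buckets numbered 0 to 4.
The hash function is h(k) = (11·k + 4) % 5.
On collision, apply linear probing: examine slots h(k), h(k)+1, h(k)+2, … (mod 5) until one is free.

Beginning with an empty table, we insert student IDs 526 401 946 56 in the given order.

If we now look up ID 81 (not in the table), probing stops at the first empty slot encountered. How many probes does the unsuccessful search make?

526 hashes to 0; slot 0 is free => place at 0.
401 hashes to 0; 0 taken => place at 1.
946 hashes to 0; 0,1 taken => place at 2.
56 hashes to 0; 0,1,2 taken => place at 3.
Table: [526, 401, 946, 56, _]
Lookup 81: h=0, probe 0,1,2,3,4 → slot 4 empty, not found.

5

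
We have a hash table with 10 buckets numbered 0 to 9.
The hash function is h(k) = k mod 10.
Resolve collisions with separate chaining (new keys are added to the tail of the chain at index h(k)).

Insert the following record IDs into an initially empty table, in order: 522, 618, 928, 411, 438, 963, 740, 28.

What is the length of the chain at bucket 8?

4

Insert 522: h=2, bucket 2 empty → new chain.
Insert 618: h=8, bucket 8 empty → new chain.
Insert 928: h=8, bucket 8 nonempty → append to chain.
Insert 411: h=1, bucket 1 empty → new chain.
Insert 438: h=8, bucket 8 nonempty → append to chain.
Insert 963: h=3, bucket 3 empty → new chain.
Insert 740: h=0, bucket 0 empty → new chain.
Insert 28: h=8, bucket 8 nonempty → append to chain.
Final buckets:
0: 740
1: 411
2: 522
3: 963
4: -
5: -
6: -
7: -
8: 618 -> 928 -> 438 -> 28
9: -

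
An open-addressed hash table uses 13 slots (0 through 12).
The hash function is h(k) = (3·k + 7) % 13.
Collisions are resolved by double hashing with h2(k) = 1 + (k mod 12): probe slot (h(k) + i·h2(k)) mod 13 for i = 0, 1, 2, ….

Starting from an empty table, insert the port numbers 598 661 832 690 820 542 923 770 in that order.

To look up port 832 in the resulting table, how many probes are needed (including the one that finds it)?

2

598: h=7 -> slot 7
661: h=1 -> slot 1
832: h=7, h2=5, probe 7,12 -> slot 12
690: h=10 -> slot 10
820: h=10, h2=5, probe 10,2 -> slot 2
542: h=8 -> slot 8
923: h=7, h2=12, probe 7,6 -> slot 6
770: h=3 -> slot 3
Table: [-, 661, 820, 770, -, -, 923, 598, 542, -, 690, -, 832]
Lookup 832: h=7, h2=5, probe 7,12 → found at 12.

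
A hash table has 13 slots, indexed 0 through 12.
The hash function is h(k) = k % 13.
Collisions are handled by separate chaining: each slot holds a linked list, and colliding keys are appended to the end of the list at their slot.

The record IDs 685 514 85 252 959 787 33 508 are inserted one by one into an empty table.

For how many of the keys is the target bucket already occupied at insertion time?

Insert 685: h=9, bucket 9 empty → new chain.
Insert 514: h=7, bucket 7 empty → new chain.
Insert 85: h=7, bucket 7 nonempty → append to chain.
Insert 252: h=5, bucket 5 empty → new chain.
Insert 959: h=10, bucket 10 empty → new chain.
Insert 787: h=7, bucket 7 nonempty → append to chain.
Insert 33: h=7, bucket 7 nonempty → append to chain.
Insert 508: h=1, bucket 1 empty → new chain.
Final buckets:
0: .
1: 508
2: .
3: .
4: .
5: 252
6: .
7: 514 -> 85 -> 787 -> 33
8: .
9: 685
10: 959
11: .
12: .

3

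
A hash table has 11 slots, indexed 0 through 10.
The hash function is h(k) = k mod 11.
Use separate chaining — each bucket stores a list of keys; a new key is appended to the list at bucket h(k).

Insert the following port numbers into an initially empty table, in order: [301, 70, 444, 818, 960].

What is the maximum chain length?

4

Insert 301: h=4, bucket 4 empty → new chain.
Insert 70: h=4, bucket 4 nonempty → append to chain.
Insert 444: h=4, bucket 4 nonempty → append to chain.
Insert 818: h=4, bucket 4 nonempty → append to chain.
Insert 960: h=3, bucket 3 empty → new chain.
Final buckets:
0: ∅
1: ∅
2: ∅
3: 960
4: 301 -> 70 -> 444 -> 818
5: ∅
6: ∅
7: ∅
8: ∅
9: ∅
10: ∅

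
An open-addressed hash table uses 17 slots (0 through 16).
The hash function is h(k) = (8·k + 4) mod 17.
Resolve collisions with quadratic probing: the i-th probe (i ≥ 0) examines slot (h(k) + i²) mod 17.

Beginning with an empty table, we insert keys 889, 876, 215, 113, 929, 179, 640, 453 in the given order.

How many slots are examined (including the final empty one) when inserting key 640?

5

889: h=10 -> slot 10
876: h=8 -> slot 8
215: h=7 -> slot 7
113: h=7, probe 7,8,11 -> slot 11
929: h=7, probe 7,8,11,16 -> slot 16
179: h=8, probe 8,9 -> slot 9
640: h=7, probe 7,8,11,16,6 -> slot 6
453: h=7, probe 7,8,11,16,6,15 -> slot 15
Table: [., ., ., ., ., ., 640, 215, 876, 179, 889, 113, ., ., ., 453, 929]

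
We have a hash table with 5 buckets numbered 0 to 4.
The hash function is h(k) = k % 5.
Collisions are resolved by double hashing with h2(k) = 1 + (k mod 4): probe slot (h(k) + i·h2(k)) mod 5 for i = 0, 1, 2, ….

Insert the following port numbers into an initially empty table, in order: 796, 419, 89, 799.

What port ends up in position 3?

89

796: h=1 -> slot 1
419: h=4 -> slot 4
89: h=4, h2=2, probe 4,1,3 -> slot 3
799: h=4, h2=4, probe 4,3,2 -> slot 2
Table: [—, 796, 799, 89, 419]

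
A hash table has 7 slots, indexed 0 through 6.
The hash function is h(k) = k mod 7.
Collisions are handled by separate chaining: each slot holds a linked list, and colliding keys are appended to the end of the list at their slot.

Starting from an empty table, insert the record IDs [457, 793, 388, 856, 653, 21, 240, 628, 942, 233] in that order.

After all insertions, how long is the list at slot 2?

6

Insert 457: h=2, bucket 2 empty -> new chain.
Insert 793: h=2, bucket 2 nonempty -> append to chain.
Insert 388: h=3, bucket 3 empty -> new chain.
Insert 856: h=2, bucket 2 nonempty -> append to chain.
Insert 653: h=2, bucket 2 nonempty -> append to chain.
Insert 21: h=0, bucket 0 empty -> new chain.
Insert 240: h=2, bucket 2 nonempty -> append to chain.
Insert 628: h=5, bucket 5 empty -> new chain.
Insert 942: h=4, bucket 4 empty -> new chain.
Insert 233: h=2, bucket 2 nonempty -> append to chain.
Final buckets:
0: 21
1: ∅
2: 457 -> 793 -> 856 -> 653 -> 240 -> 233
3: 388
4: 942
5: 628
6: ∅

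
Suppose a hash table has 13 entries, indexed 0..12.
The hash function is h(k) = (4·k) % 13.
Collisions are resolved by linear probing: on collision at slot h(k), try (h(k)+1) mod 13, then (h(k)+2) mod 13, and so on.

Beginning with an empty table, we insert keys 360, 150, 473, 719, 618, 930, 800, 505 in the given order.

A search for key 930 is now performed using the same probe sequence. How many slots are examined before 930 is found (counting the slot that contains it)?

360: h=10 -> slot 10
150: h=2 -> slot 2
473: h=7 -> slot 7
719: h=3 -> slot 3
618: h=2, probe 2,3,4 -> slot 4
930: h=2, probe 2,3,4,5 -> slot 5
800: h=2, probe 2,3,4,5,6 -> slot 6
505: h=5, probe 5,6,7,8 -> slot 8
Table: [_, _, 150, 719, 618, 930, 800, 473, 505, _, 360, _, _]
Lookup 930: h=2, probe 2,3,4,5 → found at 5.

4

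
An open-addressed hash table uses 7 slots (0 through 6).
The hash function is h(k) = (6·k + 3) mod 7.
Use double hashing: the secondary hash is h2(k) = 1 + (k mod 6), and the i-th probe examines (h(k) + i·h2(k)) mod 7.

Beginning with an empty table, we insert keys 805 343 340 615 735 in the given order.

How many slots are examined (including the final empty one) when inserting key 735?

2

Insert 805: h=3, slot 3 empty => index 3.
Insert 343: h=3, h2=2, slot 3 occupied => index 5.
Insert 340: h=6, slot 6 empty => index 6.
Insert 615: h=4, slot 4 empty => index 4.
Insert 735: h=3, h2=4, slot 3 occupied => index 0.
Table: [735, ., ., 805, 615, 343, 340]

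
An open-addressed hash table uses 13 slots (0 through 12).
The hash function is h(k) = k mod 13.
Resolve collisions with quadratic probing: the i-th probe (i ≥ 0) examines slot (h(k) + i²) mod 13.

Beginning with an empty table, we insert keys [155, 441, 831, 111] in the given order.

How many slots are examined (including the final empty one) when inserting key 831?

Insert 155: h=12, slot 12 empty => index 12.
Insert 441: h=12, slot 12 occupied => index 0.
Insert 831: h=12, slots 12,0 occupied => index 3.
Insert 111: h=7, slot 7 empty => index 7.
Table: [441, -, -, 831, -, -, -, 111, -, -, -, -, 155]

3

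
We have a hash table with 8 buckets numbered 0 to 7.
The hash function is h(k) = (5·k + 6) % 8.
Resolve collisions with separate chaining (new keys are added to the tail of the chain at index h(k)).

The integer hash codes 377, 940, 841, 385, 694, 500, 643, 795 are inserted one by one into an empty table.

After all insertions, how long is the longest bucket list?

3

377 → bucket 3
940 → bucket 2
841 → bucket 3 (collision)
385 → bucket 3 (collision)
694 → bucket 4
500 → bucket 2 (collision)
643 → bucket 5
795 → bucket 5 (collision)
Final buckets:
0: —
1: —
2: 940 -> 500
3: 377 -> 841 -> 385
4: 694
5: 643 -> 795
6: —
7: —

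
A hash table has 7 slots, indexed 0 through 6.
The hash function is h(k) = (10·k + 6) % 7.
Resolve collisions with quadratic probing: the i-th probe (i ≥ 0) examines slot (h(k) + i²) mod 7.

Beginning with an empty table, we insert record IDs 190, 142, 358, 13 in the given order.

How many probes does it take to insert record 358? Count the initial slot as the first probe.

190: h=2 → slot 2
142: h=5 → slot 5
358: h=2, probe 2,3 → slot 3
13: h=3, probe 3,4 → slot 4
Table: [_, _, 190, 358, 13, 142, _]

2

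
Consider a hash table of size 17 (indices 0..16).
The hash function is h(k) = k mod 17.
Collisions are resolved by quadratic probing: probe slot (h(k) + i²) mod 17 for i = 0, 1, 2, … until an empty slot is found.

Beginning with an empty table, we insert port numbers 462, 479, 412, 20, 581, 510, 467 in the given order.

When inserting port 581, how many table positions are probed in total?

4

462 hashes to 3; slot 3 is free -> place at 3.
479 hashes to 3; 3 taken -> place at 4.
412 hashes to 4; 4 taken -> place at 5.
20 hashes to 3; 3,4 taken -> place at 7.
581 hashes to 3; 3,4,7 taken -> place at 12.
510 hashes to 0; slot 0 is free -> place at 0.
467 hashes to 8; slot 8 is free -> place at 8.
Table: [510, _, _, 462, 479, 412, _, 20, 467, _, _, _, 581, _, _, _, _]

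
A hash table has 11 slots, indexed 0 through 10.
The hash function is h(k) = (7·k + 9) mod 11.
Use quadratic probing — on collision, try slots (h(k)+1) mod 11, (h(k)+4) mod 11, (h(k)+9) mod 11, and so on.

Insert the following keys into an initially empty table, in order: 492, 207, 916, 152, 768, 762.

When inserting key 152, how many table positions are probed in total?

Insert 492: h=10, slot 10 empty -> index 10.
Insert 207: h=6, slot 6 empty -> index 6.
Insert 916: h=8, slot 8 empty -> index 8.
Insert 152: h=6, slot 6 occupied -> index 7.
Insert 768: h=6, slots 6,7,10 occupied -> index 4.
Insert 762: h=8, slot 8 occupied -> index 9.
Table: [—, —, —, —, 768, —, 207, 152, 916, 762, 492]

2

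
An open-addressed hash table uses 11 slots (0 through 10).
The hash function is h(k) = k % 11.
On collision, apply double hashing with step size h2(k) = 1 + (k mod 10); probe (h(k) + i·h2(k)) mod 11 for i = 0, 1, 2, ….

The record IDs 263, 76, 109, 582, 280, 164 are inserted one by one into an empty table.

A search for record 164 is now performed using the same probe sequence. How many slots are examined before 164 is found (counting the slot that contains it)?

Insert 263: h=10, slot 10 empty -> index 10.
Insert 76: h=10, h2=7, slot 10 occupied -> index 6.
Insert 109: h=10, h2=10, slot 10 occupied -> index 9.
Insert 582: h=10, h2=3, slot 10 occupied -> index 2.
Insert 280: h=5, slot 5 empty -> index 5.
Insert 164: h=10, h2=5, slot 10 occupied -> index 4.
Table: [—, —, 582, —, 164, 280, 76, —, —, 109, 263]
Lookup 164: h=10, h2=5, probe 10,4 → found at 4.

2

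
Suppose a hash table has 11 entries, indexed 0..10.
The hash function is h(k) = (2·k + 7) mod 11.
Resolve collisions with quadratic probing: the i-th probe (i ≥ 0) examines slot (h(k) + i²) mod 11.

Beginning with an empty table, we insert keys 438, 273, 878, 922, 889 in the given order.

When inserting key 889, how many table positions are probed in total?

5

Insert 438: h=3, slot 3 empty => index 3.
Insert 273: h=3, slot 3 occupied => index 4.
Insert 878: h=3, slots 3,4 occupied => index 7.
Insert 922: h=3, slots 3,4,7 occupied => index 1.
Insert 889: h=3, slots 3,4,7,1 occupied => index 8.
Table: [_, 922, _, 438, 273, _, _, 878, 889, _, _]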